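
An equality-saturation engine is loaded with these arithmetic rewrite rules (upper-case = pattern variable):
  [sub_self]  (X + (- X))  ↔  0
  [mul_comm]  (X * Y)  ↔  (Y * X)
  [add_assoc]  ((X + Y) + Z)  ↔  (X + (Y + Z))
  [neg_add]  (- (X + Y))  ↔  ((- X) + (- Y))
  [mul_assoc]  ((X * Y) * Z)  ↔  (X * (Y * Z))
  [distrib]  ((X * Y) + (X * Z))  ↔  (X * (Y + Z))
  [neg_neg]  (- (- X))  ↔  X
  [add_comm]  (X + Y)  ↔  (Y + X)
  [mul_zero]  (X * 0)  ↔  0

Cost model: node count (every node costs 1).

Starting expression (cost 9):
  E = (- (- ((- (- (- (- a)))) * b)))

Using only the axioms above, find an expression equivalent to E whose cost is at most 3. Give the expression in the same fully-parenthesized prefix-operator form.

(a * b)   [cost 3]

step 1: neg_neg (→) rewrites (- (- a)) into a, now (- (- ((- (- a)) * b)))
step 2: neg_neg (→) rewrites (- (- a)) into a, now (- (- (a * b)))
step 3: neg_neg (→) rewrites (- (- (a * b))) into (a * b), reaching cost 3 (bound 3)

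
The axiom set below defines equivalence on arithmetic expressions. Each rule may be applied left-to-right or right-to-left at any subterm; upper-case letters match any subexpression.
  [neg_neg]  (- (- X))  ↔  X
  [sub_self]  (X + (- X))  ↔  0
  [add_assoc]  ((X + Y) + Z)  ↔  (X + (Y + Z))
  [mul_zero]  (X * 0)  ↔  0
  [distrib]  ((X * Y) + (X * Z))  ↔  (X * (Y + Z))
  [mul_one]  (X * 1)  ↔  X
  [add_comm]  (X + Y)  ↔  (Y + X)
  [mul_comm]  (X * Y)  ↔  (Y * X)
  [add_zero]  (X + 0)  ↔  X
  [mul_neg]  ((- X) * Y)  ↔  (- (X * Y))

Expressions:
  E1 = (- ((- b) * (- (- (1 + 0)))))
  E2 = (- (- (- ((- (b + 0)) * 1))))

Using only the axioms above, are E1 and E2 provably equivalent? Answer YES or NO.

1. [neg_neg →] (- (- (1 + 0)))  →  (1 + 0);  E1 = (- ((- b) * (1 + 0)))
2. [add_zero →] (1 + 0)  →  1;  E1 = (- ((- b) * 1))
3. [mul_one →] ((- b) * 1)  →  (- b);  E1 = (- (- b))
4. [neg_neg ←] (- b)  →  (- (- (- b)));  E1 = (- (- (- (- b))))
5. [mul_one ←] (- b)  →  ((- b) * 1);  E1 = (- (- (- ((- b) * 1))))
6. [add_zero ←] b  →  (b + 0);  this is E2

YES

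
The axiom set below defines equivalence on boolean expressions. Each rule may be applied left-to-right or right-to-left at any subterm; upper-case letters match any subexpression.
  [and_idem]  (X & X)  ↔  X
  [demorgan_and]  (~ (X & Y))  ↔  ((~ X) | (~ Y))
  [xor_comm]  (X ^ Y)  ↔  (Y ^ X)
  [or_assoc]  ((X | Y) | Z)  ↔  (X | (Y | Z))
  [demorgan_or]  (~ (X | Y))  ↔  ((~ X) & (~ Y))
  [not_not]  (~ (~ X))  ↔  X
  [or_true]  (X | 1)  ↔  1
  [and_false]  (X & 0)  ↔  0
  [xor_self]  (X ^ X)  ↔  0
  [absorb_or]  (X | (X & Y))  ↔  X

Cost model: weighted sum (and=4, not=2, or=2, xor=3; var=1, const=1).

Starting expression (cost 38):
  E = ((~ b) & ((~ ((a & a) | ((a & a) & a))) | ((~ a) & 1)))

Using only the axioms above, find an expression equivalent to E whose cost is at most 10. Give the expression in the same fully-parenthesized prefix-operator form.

step 1: absorb_or (→) rewrites ((a & a) | ((a & a) & a)) into (a & a), now ((~ b) & ((~ (a & a)) | ((~ a) & 1)))
step 2: and_idem (→) rewrites (a & a) into a, now ((~ b) & ((~ a) | ((~ a) & 1)))
step 3: absorb_or (→) rewrites ((~ a) | ((~ a) & 1)) into (~ a), reaching cost 10 (bound 10)

((~ b) & (~ a))   [cost 10]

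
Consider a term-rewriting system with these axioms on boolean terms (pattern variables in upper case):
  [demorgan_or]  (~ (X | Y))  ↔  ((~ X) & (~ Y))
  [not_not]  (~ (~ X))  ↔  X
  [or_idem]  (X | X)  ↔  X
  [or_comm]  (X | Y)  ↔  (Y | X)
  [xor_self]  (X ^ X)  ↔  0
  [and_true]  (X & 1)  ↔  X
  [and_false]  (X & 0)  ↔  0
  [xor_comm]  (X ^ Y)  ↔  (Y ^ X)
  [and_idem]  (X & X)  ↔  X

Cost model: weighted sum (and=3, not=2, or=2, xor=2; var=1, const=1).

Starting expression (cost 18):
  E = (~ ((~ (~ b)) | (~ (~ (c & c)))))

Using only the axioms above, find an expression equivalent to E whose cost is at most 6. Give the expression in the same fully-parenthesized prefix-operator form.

(1) (~ (~ (c & c)))  =[not_not →]=  (c & c)    ⊢ (~ ((~ (~ b)) | (c & c)))
(2) (c & c)  =[and_idem →]=  c    ⊢ (~ ((~ (~ b)) | c))
(3) (~ (~ b))  =[not_not →]=  b    ⊢ cost 6, within 6

(~ (b | c))   [cost 6]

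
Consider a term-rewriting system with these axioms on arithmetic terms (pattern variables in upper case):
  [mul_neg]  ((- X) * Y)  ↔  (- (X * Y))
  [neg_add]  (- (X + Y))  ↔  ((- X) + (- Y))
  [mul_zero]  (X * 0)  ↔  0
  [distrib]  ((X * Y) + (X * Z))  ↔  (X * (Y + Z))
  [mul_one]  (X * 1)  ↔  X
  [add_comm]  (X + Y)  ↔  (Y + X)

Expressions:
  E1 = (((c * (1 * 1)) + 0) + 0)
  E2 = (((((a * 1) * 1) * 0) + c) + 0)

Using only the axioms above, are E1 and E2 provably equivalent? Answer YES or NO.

(1) ((c * (1 * 1)) + 0)  =[add_comm →]=  (0 + (c * (1 * 1)))    ⊢ ((0 + (c * (1 * 1))) + 0)
(2) (1 * 1)  =[mul_one →]=  1    ⊢ ((0 + (c * 1)) + 0)
(3) (c * 1)  =[mul_one →]=  c    ⊢ ((0 + c) + 0)
(4) 0  =[mul_zero ←]=  (a * 0)    ⊢ (((a * 0) + c) + 0)
(5) a  =[mul_one ←]=  (a * 1)    ⊢ ((((a * 1) * 0) + c) + 0)
(6) a  =[mul_one ←]=  (a * 1)    ⊢ E2

YES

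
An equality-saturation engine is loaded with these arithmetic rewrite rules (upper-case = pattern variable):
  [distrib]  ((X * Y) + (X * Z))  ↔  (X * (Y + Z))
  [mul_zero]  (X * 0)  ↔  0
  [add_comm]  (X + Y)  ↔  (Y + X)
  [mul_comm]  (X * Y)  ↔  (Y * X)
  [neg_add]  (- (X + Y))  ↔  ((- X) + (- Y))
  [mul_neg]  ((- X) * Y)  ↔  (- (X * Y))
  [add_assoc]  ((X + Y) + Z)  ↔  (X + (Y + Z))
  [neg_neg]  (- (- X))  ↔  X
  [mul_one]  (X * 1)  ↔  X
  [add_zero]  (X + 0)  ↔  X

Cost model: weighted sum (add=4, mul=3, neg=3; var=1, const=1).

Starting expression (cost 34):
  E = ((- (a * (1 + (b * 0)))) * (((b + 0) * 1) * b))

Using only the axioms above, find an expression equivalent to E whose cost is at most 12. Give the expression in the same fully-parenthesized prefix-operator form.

step 1: mul_zero (→) rewrites (b * 0) into 0, now ((- (a * (1 + 0))) * (((b + 0) * 1) * b))
step 2: add_zero (→) rewrites (1 + 0) into 1, now ((- (a * 1)) * (((b + 0) * 1) * b))
step 3: mul_one (→) rewrites (a * 1) into a, now ((- a) * (((b + 0) * 1) * b))
step 4: mul_one (→) rewrites ((b + 0) * 1) into (b + 0), now ((- a) * ((b + 0) * b))
step 5: add_zero (→) rewrites (b + 0) into b, reaching cost 12 (bound 12)

((- a) * (b * b))   [cost 12]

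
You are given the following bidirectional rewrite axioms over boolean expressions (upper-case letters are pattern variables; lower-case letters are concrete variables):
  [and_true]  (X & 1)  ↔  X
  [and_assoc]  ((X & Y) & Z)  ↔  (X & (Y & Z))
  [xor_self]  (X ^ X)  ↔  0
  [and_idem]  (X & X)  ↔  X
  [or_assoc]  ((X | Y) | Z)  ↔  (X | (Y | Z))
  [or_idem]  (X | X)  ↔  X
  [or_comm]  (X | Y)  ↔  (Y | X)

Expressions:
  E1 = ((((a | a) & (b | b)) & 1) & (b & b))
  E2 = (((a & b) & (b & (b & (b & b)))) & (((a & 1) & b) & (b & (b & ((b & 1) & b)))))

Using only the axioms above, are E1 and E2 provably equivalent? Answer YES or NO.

YES

(1) (b | b)  =[or_idem →]=  b    ⊢ ((((a | a) & b) & 1) & (b & b))
(2) (a | a)  =[or_idem →]=  a    ⊢ (((a & b) & 1) & (b & b))
(3) ((a & b) & 1)  =[and_true →]=  (a & b)    ⊢ ((a & b) & (b & b))
(4) b  =[and_idem ←]=  (b & b)    ⊢ ((a & b) & (b & (b & b)))
(5) b  =[and_idem ←]=  (b & b)    ⊢ ((a & b) & (b & (b & (b & b))))
(6) ((a & b) & (b & (b & (b & b))))  =[and_idem ←]=  (((a & b) & (b & (b & (b & b)))) & ((a & b) & (b & (b & (b & b)))))
(7) a  =[and_true ←]=  (a & 1)    ⊢ (((a & b) & (b & (b & (b & b)))) & (((a & 1) & b) & (b & (b & (b & b)))))
(8) b  =[and_true ←]=  (b & 1)    ⊢ E2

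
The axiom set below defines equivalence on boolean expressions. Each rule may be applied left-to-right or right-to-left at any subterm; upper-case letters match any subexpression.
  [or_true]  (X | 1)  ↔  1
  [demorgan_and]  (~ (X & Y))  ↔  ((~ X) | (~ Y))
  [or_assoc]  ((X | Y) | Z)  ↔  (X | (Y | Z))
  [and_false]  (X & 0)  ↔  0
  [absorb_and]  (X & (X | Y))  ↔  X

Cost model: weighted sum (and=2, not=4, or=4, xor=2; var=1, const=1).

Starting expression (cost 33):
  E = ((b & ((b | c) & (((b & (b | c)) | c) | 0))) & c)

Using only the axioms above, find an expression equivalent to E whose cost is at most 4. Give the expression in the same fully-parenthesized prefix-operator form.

(1) (b & (b | c))  =[absorb_and →]=  b    ⊢ ((b & ((b | c) & ((b | c) | 0))) & c)
(2) ((b | c) & ((b | c) | 0))  =[absorb_and →]=  (b | c)    ⊢ ((b & (b | c)) & c)
(3) (b & (b | c))  =[absorb_and →]=  b    ⊢ cost 4, within 4

(b & c)   [cost 4]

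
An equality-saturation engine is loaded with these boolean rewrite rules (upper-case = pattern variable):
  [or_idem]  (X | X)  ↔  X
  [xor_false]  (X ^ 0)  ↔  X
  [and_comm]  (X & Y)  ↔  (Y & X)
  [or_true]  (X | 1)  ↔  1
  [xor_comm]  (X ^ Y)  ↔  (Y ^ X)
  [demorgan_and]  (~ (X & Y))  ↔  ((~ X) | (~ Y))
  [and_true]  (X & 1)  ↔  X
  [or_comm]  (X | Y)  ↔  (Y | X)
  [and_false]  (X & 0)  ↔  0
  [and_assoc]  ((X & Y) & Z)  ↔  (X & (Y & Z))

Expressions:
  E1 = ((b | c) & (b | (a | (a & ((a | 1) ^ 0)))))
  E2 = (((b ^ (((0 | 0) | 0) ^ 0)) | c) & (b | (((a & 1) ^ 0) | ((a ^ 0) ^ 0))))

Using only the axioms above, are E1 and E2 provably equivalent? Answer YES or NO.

YES

step 1: or_true (→) rewrites (a | 1) into 1, now ((b | c) & (b | (a | (a & (1 ^ 0)))))
step 2: xor_false (→) rewrites (1 ^ 0) into 1, now ((b | c) & (b | (a | (a & 1))))
step 3: and_true (→) rewrites (a & 1) into a, now ((b | c) & (b | (a | a)))
step 4: or_idem (→) rewrites (a | a) into a, now ((b | c) & (b | a))
step 5: xor_false (←) rewrites a into (a ^ 0), now ((b | c) & (b | (a ^ 0)))
step 6: xor_false (←) rewrites b into (b ^ 0), now (((b ^ 0) | c) & (b | (a ^ 0)))
step 7: or_idem (←) rewrites 0 into (0 | 0), now (((b ^ (0 | 0)) | c) & (b | (a ^ 0)))
step 8: xor_false (←) rewrites (0 | 0) into ((0 | 0) ^ 0), now (((b ^ ((0 | 0) ^ 0)) | c) & (b | (a ^ 0)))
step 9: or_idem (←) rewrites (a ^ 0) into ((a ^ 0) | (a ^ 0)), now (((b ^ ((0 | 0) ^ 0)) | c) & (b | ((a ^ 0) | (a ^ 0))))
step 10: and_true (←) rewrites a into (a & 1), now (((b ^ ((0 | 0) ^ 0)) | c) & (b | (((a & 1) ^ 0) | (a ^ 0))))
step 11: xor_false (←) rewrites (a ^ 0) into ((a ^ 0) ^ 0), now (((b ^ ((0 | 0) ^ 0)) | c) & (b | (((a & 1) ^ 0) | ((a ^ 0) ^ 0))))
step 12: or_idem (←) rewrites 0 into (0 | 0), which is E2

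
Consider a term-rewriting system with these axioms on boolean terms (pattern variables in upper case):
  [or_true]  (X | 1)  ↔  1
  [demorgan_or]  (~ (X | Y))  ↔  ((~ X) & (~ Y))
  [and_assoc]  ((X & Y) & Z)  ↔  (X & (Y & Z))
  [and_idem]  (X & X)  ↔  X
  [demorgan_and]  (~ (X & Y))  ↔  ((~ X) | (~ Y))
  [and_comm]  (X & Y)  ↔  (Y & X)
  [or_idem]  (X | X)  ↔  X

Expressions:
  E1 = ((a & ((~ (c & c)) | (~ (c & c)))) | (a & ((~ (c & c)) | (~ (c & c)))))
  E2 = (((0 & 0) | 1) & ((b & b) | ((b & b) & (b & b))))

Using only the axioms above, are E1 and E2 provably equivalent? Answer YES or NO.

NO

All listed rules preserve value, hence provable equivalence implies equal values everywhere; look for a separating assignment.
a=0, b=1, c=0 gives E1 ↦ 0, E2 ↦ 1; values differ ⇒ not provably equivalent.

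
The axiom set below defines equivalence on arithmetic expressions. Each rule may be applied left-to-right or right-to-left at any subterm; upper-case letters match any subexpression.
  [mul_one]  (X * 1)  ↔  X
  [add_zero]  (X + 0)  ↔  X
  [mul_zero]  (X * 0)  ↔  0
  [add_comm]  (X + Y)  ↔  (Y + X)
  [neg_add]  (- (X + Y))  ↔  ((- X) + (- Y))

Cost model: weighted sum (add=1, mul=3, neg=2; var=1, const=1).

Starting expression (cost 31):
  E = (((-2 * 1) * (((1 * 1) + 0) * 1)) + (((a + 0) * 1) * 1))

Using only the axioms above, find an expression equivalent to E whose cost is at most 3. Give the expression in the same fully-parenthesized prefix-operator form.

(-2 + a)   [cost 3]

1. [mul_one →] (1 * 1)  →  1;  E = (((-2 * 1) * ((1 + 0) * 1)) + (((a + 0) * 1) * 1))
2. [add_zero →] (1 + 0)  →  1;  E = (((-2 * 1) * (1 * 1)) + (((a + 0) * 1) * 1))
3. [mul_one →] (-2 * 1)  →  -2;  E = ((-2 * (1 * 1)) + (((a + 0) * 1) * 1))
4. [mul_one →] (1 * 1)  →  1;  E = ((-2 * 1) + (((a + 0) * 1) * 1))
5. [add_zero →] (a + 0)  →  a;  E = ((-2 * 1) + ((a * 1) * 1))
6. [mul_one →] (a * 1)  →  a;  E = ((-2 * 1) + (a * 1))
7. [mul_one →] (a * 1)  →  a;  E = ((-2 * 1) + a)
8. [mul_one →] (-2 * 1)  →  -2;  cost 3 ≤ 3, done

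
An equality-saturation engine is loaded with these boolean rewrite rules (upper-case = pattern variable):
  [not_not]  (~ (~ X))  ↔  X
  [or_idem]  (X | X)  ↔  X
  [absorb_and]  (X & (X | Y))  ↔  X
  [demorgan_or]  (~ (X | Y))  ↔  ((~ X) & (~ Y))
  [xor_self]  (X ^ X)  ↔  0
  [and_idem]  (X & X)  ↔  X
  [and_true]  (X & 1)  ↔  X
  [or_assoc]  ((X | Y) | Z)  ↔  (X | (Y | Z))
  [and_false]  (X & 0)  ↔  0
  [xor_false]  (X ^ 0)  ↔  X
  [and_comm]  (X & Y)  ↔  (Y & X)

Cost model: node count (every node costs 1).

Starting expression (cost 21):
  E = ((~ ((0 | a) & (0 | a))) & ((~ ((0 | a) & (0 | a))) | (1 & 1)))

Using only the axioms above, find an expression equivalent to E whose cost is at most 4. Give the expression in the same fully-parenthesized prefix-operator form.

(~ (0 | a))   [cost 4]

1. [and_idem →] (1 & 1)  →  1;  E = ((~ ((0 | a) & (0 | a))) & ((~ ((0 | a) & (0 | a))) | 1))
2. [absorb_and →] ((~ ((0 | a) & (0 | a))) & ((~ ((0 | a) & (0 | a))) | 1))  →  (~ ((0 | a) & (0 | a)))
3. [and_idem →] ((0 | a) & (0 | a))  →  (0 | a);  cost 4 ≤ 4, done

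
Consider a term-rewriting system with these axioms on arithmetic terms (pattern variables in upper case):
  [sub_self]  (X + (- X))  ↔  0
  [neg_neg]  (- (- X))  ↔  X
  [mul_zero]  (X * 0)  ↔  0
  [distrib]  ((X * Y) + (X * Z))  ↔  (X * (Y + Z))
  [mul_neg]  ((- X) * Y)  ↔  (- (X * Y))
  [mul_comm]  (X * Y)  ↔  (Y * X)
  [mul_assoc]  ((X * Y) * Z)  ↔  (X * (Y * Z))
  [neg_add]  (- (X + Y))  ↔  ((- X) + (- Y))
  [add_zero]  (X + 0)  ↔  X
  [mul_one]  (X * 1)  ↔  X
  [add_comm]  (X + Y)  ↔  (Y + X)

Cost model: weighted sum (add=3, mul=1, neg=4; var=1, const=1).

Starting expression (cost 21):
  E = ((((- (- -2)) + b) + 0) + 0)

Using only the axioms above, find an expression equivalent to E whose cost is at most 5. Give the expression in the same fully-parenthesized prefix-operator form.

step 1: neg_neg (→) rewrites (- (- -2)) into -2, now (((-2 + b) + 0) + 0)
step 2: add_zero (→) rewrites (((-2 + b) + 0) + 0) into ((-2 + b) + 0)
step 3: add_zero (→) rewrites ((-2 + b) + 0) into (-2 + b), reaching cost 5 (bound 5)

(-2 + b)   [cost 5]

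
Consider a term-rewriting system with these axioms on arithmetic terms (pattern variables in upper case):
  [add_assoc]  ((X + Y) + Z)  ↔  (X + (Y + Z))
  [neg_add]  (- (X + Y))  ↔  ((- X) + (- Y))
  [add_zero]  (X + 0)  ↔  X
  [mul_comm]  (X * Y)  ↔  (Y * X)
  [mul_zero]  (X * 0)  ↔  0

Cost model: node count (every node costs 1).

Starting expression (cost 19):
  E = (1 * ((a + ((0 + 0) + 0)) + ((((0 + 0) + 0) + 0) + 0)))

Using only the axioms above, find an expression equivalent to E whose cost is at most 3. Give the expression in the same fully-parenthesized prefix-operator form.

(1) ((((0 + 0) + 0) + 0) + 0)  =[add_zero →]=  (((0 + 0) + 0) + 0)    ⊢ (1 * ((a + ((0 + 0) + 0)) + (((0 + 0) + 0) + 0)))
(2) (0 + 0)  =[add_zero →]=  0    ⊢ (1 * ((a + (0 + 0)) + (((0 + 0) + 0) + 0)))
(3) (((0 + 0) + 0) + 0)  =[add_zero →]=  ((0 + 0) + 0)    ⊢ (1 * ((a + (0 + 0)) + ((0 + 0) + 0)))
(4) ((0 + 0) + 0)  =[add_zero →]=  (0 + 0)    ⊢ (1 * ((a + (0 + 0)) + (0 + 0)))
(5) (0 + 0)  =[add_zero →]=  0    ⊢ (1 * ((a + 0) + (0 + 0)))
(6) (1 * ((a + 0) + (0 + 0)))  =[mul_comm →]=  (((a + 0) + (0 + 0)) * 1)
(7) (0 + 0)  =[add_zero →]=  0    ⊢ (((a + 0) + 0) * 1)
(8) ((a + 0) + 0)  =[add_zero →]=  (a + 0)    ⊢ ((a + 0) * 1)
(9) (a + 0)  =[add_zero →]=  a    ⊢ cost 3, within 3

(a * 1)   [cost 3]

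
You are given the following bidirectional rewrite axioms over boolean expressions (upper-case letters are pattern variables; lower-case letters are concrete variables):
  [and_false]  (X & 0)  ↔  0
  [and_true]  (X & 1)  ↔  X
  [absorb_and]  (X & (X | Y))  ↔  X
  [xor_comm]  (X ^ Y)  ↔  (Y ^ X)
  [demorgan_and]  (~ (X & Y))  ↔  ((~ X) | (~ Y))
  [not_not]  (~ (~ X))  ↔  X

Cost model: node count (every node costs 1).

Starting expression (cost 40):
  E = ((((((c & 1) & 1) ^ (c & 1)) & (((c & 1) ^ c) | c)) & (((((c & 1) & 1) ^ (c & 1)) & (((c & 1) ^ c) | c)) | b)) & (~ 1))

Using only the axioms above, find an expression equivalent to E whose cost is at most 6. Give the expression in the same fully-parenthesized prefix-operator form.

((c ^ c) & (~ 1))   [cost 6]

step 1: absorb_and (→) rewrites (((((c & 1) & 1) ^ (c & 1)) & (((c & 1) ^ c) | c)) & (((((c & 1) & 1) ^ (c & 1)) & (((c & 1) ^ c) | c)) | b)) into ((((c & 1) & 1) ^ (c & 1)) & (((c & 1) ^ c) | c)), now (((((c & 1) & 1) ^ (c & 1)) & (((c & 1) ^ c) | c)) & (~ 1))
step 2: and_true (→) rewrites (c & 1) into c, now ((((c & 1) ^ (c & 1)) & (((c & 1) ^ c) | c)) & (~ 1))
step 3: and_true (→) rewrites (c & 1) into c, now (((c ^ (c & 1)) & (((c & 1) ^ c) | c)) & (~ 1))
step 4: xor_comm (→) rewrites ((c & 1) ^ c) into (c ^ (c & 1)), now (((c ^ (c & 1)) & ((c ^ (c & 1)) | c)) & (~ 1))
step 5: absorb_and (→) rewrites ((c ^ (c & 1)) & ((c ^ (c & 1)) | c)) into (c ^ (c & 1)), now ((c ^ (c & 1)) & (~ 1))
step 6: and_true (→) rewrites (c & 1) into c, reaching cost 6 (bound 6)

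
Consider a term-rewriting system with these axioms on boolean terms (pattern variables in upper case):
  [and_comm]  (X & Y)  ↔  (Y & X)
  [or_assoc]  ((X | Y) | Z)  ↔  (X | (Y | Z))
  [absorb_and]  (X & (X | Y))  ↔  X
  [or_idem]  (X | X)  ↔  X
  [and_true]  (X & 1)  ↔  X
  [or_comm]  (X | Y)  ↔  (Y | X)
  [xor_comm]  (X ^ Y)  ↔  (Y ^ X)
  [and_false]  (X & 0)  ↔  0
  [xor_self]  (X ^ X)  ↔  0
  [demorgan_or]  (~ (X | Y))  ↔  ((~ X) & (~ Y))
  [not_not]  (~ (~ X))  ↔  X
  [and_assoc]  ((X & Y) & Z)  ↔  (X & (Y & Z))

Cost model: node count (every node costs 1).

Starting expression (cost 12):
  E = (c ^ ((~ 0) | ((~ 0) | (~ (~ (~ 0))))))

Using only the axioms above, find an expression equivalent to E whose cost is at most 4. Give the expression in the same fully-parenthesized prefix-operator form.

(c ^ (~ 0))   [cost 4]

1. [not_not →] (~ (~ 0))  →  0;  E = (c ^ ((~ 0) | ((~ 0) | (~ 0))))
2. [or_idem →] ((~ 0) | (~ 0))  →  (~ 0);  E = (c ^ ((~ 0) | (~ 0)))
3. [or_idem →] ((~ 0) | (~ 0))  →  (~ 0);  cost 4 ≤ 4, done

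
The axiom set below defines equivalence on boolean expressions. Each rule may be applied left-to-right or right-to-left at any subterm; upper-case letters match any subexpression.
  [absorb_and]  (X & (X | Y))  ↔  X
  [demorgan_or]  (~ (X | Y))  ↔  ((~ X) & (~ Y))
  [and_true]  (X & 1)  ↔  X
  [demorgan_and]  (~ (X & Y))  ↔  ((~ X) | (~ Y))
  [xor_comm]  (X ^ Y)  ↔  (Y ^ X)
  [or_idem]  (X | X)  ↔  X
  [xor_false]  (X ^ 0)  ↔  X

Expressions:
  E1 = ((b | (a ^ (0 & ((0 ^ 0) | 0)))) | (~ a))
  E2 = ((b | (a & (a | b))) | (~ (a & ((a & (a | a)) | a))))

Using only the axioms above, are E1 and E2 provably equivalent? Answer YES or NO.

YES

step 1: xor_false (→) rewrites (0 ^ 0) into 0, now ((b | (a ^ (0 & (0 | 0)))) | (~ a))
step 2: absorb_and (→) rewrites (0 & (0 | 0)) into 0, now ((b | (a ^ 0)) | (~ a))
step 3: xor_false (→) rewrites (a ^ 0) into a, now ((b | a) | (~ a))
step 4: absorb_and (←) rewrites a into (a & (a | a)), now ((b | a) | (~ (a & (a | a))))
step 5: absorb_and (←) rewrites a into (a & (a | a)), now ((b | a) | (~ (a & ((a & (a | a)) | a))))
step 6: absorb_and (←) rewrites a into (a & (a | b)), which is E2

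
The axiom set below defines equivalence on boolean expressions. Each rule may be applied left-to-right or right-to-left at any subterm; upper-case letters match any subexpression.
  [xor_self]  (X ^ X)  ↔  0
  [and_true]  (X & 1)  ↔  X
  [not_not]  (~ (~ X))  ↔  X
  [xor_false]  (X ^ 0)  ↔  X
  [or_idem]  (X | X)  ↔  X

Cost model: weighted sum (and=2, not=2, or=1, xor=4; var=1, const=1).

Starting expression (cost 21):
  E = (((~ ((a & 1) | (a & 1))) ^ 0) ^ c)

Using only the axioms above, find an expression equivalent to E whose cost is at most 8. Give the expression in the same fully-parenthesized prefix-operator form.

(1) ((~ ((a & 1) | (a & 1))) ^ 0)  =[xor_false →]=  (~ ((a & 1) | (a & 1)))    ⊢ ((~ ((a & 1) | (a & 1))) ^ c)
(2) ((a & 1) | (a & 1))  =[or_idem →]=  (a & 1)    ⊢ ((~ (a & 1)) ^ c)
(3) (a & 1)  =[and_true →]=  a    ⊢ cost 8, within 8

((~ a) ^ c)   [cost 8]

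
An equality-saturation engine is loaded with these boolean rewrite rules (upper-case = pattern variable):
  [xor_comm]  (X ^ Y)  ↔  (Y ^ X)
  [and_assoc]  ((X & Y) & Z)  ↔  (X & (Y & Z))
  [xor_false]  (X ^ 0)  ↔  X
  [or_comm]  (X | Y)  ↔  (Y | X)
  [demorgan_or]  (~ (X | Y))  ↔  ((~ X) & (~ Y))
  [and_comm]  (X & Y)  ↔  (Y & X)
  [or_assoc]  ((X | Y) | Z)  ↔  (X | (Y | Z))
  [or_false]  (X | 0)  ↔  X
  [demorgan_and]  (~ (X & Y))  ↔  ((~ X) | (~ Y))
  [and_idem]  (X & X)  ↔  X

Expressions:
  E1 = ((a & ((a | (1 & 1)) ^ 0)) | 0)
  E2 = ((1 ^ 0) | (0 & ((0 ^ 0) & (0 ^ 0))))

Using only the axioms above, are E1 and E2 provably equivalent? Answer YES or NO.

NO

The axioms are sound identities: if E1 ↔* E2 then E1 and E2 evaluate identically under any assignment.
Under a=0: E1 evaluates to 0, E2 to 1. Distinct ⇒ no rewrite sequence connects them.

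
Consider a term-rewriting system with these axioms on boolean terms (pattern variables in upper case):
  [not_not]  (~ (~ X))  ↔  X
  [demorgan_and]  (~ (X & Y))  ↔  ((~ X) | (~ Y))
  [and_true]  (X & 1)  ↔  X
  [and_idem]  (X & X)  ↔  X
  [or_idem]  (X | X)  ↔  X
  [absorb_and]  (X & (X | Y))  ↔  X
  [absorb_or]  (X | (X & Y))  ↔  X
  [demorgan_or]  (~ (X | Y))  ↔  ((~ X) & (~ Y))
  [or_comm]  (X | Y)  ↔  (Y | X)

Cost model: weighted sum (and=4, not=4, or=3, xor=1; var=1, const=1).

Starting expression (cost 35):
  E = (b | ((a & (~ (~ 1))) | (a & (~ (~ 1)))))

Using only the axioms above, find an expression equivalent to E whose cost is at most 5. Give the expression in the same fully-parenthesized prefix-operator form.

1. [or_idem →] ((a & (~ (~ 1))) | (a & (~ (~ 1))))  →  (a & (~ (~ 1)));  E = (b | (a & (~ (~ 1))))
2. [not_not →] (~ (~ 1))  →  1;  E = (b | (a & 1))
3. [and_true →] (a & 1)  →  a;  cost 5 ≤ 5, done

(b | a)   [cost 5]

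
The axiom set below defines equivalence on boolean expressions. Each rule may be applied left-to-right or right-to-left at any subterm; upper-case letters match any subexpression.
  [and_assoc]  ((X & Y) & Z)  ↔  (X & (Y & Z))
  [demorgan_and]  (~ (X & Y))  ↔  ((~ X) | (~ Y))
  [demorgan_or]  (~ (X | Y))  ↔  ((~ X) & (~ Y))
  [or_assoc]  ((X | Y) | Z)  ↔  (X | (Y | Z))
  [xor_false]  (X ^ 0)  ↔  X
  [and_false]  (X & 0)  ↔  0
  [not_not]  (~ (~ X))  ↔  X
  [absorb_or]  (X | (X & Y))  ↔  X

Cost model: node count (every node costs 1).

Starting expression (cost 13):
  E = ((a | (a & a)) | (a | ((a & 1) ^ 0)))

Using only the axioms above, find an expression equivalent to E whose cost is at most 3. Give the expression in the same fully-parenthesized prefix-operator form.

1. [xor_false →] ((a & 1) ^ 0)  →  (a & 1);  E = ((a | (a & a)) | (a | (a & 1)))
2. [absorb_or →] (a | (a & 1))  →  a;  E = ((a | (a & a)) | a)
3. [absorb_or →] (a | (a & a))  →  a;  cost 3 ≤ 3, done

(a | a)   [cost 3]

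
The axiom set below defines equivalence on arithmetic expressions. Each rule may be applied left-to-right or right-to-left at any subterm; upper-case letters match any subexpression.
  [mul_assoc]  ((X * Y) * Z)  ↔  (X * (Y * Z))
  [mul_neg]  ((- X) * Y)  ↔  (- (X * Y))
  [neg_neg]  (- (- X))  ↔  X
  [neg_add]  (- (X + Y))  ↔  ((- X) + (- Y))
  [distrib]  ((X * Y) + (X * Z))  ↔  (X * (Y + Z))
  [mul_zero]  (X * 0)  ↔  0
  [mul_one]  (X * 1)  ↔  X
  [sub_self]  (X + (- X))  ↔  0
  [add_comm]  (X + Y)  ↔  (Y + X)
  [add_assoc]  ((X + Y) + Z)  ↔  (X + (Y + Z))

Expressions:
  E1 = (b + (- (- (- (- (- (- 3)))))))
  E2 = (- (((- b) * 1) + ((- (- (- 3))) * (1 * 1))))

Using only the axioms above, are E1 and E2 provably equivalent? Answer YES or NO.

YES

step 1: neg_neg (→) rewrites (- (- (- (- (- 3))))) into (- (- (- 3))), now (b + (- (- (- (- 3)))))
step 2: add_comm (→) rewrites (b + (- (- (- (- 3))))) into ((- (- (- (- 3)))) + b)
step 3: neg_neg (→) rewrites (- (- (- 3))) into (- 3), now ((- (- 3)) + b)
step 4: neg_neg (→) rewrites (- (- 3)) into 3, now (3 + b)
step 5: neg_neg (←) rewrites b into (- (- b)), now (3 + (- (- b)))
step 6: neg_neg (←) rewrites 3 into (- (- 3)), now ((- (- 3)) + (- (- b)))
step 7: mul_one (←) rewrites 3 into (3 * 1), now ((- (- (3 * 1))) + (- (- b)))
step 8: neg_add (←) rewrites ((- (- (3 * 1))) + (- (- b))) into (- ((- (3 * 1)) + (- b)))
step 9: mul_one (←) rewrites 1 into (1 * 1), now (- ((- (3 * (1 * 1))) + (- b)))
step 10: mul_one (←) rewrites (- b) into ((- b) * 1), now (- ((- (3 * (1 * 1))) + ((- b) * 1)))
step 11: mul_neg (←) rewrites (- (3 * (1 * 1))) into ((- 3) * (1 * 1)), now (- (((- 3) * (1 * 1)) + ((- b) * 1)))
step 12: add_comm (→) rewrites (((- 3) * (1 * 1)) + ((- b) * 1)) into (((- b) * 1) + ((- 3) * (1 * 1))), now (- (((- b) * 1) + ((- 3) * (1 * 1))))
step 13: neg_neg (←) rewrites 3 into (- (- 3)), which is E2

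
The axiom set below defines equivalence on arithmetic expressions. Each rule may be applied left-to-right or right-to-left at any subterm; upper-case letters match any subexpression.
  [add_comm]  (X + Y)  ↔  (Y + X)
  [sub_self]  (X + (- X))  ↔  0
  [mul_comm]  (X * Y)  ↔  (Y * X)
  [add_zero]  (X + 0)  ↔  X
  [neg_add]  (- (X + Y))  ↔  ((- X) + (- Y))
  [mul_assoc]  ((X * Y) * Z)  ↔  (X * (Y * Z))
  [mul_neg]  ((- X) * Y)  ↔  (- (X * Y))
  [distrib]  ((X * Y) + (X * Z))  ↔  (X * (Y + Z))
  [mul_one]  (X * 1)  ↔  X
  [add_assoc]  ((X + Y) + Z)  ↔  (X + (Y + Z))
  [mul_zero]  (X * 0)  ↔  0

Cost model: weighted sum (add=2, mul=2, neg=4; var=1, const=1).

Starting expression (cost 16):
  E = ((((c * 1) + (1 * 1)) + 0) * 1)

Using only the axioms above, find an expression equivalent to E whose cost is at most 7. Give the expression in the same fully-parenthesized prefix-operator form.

((c * 1) + 1)   [cost 7]

1. [add_zero →] (((c * 1) + (1 * 1)) + 0)  →  ((c * 1) + (1 * 1));  E = (((c * 1) + (1 * 1)) * 1)
2. [mul_one →] (1 * 1)  →  1;  E = (((c * 1) + 1) * 1)
3. [mul_one →] (((c * 1) + 1) * 1)  →  ((c * 1) + 1);  cost 7 ≤ 7, done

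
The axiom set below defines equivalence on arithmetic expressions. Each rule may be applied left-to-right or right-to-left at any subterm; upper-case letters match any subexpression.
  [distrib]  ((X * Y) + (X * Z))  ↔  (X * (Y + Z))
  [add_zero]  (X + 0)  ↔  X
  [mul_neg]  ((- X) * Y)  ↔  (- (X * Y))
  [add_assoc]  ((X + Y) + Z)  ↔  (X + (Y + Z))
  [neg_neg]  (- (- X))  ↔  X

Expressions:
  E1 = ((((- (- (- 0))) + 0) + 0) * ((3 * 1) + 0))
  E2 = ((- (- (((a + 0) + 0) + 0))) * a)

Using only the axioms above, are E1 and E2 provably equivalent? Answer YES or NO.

NO

The axioms are sound identities: if E1 ↔* E2 then E1 and E2 evaluate identically under any assignment.
Under a=1: E1 evaluates to 0, E2 to 1. Distinct ⇒ no rewrite sequence connects them.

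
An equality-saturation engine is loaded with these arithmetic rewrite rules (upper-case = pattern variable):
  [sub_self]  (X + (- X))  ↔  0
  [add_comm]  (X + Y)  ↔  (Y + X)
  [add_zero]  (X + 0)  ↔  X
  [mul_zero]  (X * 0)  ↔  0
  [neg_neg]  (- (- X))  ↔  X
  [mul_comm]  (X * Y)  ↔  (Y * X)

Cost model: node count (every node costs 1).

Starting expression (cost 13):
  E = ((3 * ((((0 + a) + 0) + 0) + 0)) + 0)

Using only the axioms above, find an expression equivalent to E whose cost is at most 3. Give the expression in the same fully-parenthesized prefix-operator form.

(3 * a)   [cost 3]

(1) (((0 + a) + 0) + 0)  =[add_zero →]=  ((0 + a) + 0)    ⊢ ((3 * (((0 + a) + 0) + 0)) + 0)
(2) (0 + a)  =[add_comm →]=  (a + 0)    ⊢ ((3 * (((a + 0) + 0) + 0)) + 0)
(3) (a + 0)  =[add_zero →]=  a    ⊢ ((3 * ((a + 0) + 0)) + 0)
(4) ((3 * ((a + 0) + 0)) + 0)  =[add_zero →]=  (3 * ((a + 0) + 0))
(5) ((a + 0) + 0)  =[add_zero →]=  (a + 0)    ⊢ (3 * (a + 0))
(6) (a + 0)  =[add_zero →]=  a    ⊢ cost 3, within 3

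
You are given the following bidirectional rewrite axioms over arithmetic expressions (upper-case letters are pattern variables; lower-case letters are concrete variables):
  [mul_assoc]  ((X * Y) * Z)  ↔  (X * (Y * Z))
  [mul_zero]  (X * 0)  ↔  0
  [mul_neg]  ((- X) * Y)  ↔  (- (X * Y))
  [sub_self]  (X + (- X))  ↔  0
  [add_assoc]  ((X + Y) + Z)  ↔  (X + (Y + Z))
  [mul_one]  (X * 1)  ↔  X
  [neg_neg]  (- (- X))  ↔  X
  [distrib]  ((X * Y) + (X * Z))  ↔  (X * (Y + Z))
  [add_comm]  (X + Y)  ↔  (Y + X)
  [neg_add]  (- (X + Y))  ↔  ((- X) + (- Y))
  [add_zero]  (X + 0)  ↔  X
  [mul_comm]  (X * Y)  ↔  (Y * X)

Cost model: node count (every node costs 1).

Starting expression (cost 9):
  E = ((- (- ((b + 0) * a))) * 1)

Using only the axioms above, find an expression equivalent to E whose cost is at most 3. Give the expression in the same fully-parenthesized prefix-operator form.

(1) (b + 0)  =[add_zero →]=  b    ⊢ ((- (- (b * a))) * 1)
(2) ((- (- (b * a))) * 1)  =[mul_one →]=  (- (- (b * a)))
(3) (- (- (b * a)))  =[neg_neg →]=  (b * a)    ⊢ cost 3, within 3

(b * a)   [cost 3]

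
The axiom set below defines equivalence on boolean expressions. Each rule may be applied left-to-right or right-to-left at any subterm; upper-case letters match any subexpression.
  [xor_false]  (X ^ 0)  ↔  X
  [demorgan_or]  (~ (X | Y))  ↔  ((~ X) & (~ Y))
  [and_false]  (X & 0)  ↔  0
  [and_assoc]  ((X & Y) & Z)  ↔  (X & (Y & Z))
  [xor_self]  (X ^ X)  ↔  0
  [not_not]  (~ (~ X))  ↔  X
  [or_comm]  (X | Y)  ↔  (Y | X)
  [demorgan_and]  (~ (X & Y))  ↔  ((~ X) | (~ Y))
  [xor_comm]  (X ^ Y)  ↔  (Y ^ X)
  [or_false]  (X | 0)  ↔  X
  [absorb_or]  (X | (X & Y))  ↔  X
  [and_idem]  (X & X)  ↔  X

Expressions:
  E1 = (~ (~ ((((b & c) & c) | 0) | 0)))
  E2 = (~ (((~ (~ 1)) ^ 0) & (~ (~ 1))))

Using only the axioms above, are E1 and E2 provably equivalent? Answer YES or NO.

NO

The axioms are sound identities: if E1 ↔* E2 then E1 and E2 evaluate identically under any assignment.
Under b=1, c=1: E1 evaluates to 1, E2 to 0. Distinct ⇒ no rewrite sequence connects them.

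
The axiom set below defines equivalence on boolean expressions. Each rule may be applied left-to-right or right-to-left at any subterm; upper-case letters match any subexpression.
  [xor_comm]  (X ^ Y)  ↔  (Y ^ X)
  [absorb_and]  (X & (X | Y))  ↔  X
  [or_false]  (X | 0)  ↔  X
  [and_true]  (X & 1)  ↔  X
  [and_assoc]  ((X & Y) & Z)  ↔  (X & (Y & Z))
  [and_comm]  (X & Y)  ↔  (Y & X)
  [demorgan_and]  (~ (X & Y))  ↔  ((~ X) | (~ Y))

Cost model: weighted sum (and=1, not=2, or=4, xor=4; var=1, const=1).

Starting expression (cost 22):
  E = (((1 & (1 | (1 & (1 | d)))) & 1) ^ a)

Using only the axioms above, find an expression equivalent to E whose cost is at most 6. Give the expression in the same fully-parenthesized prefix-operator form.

(1) (1 & (1 | d))  =[absorb_and →]=  1    ⊢ (((1 & (1 | 1)) & 1) ^ a)
(2) (((1 & (1 | 1)) & 1) ^ a)  =[xor_comm →]=  (a ^ ((1 & (1 | 1)) & 1))
(3) ((1 & (1 | 1)) & 1)  =[and_comm →]=  (1 & (1 & (1 | 1)))    ⊢ (a ^ (1 & (1 & (1 | 1))))
(4) (1 & (1 | 1))  =[absorb_and →]=  1    ⊢ (a ^ (1 & 1))
(5) (1 & 1)  =[and_true →]=  1    ⊢ cost 6, within 6

(a ^ 1)   [cost 6]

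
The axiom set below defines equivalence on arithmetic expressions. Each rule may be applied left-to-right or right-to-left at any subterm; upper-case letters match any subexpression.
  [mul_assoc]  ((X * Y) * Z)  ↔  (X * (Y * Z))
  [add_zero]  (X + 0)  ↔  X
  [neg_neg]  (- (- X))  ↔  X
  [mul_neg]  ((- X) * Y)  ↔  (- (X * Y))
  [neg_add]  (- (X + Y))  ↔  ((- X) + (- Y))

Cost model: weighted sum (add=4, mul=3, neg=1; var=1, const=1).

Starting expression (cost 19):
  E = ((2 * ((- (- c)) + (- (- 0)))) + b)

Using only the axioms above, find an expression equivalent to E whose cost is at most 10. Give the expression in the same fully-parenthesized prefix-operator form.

((2 * c) + b)   [cost 10]

1. [neg_neg →] (- (- 0))  →  0;  E = ((2 * ((- (- c)) + 0)) + b)
2. [add_zero →] ((- (- c)) + 0)  →  (- (- c));  E = ((2 * (- (- c))) + b)
3. [neg_neg →] (- (- c))  →  c;  cost 10 ≤ 10, done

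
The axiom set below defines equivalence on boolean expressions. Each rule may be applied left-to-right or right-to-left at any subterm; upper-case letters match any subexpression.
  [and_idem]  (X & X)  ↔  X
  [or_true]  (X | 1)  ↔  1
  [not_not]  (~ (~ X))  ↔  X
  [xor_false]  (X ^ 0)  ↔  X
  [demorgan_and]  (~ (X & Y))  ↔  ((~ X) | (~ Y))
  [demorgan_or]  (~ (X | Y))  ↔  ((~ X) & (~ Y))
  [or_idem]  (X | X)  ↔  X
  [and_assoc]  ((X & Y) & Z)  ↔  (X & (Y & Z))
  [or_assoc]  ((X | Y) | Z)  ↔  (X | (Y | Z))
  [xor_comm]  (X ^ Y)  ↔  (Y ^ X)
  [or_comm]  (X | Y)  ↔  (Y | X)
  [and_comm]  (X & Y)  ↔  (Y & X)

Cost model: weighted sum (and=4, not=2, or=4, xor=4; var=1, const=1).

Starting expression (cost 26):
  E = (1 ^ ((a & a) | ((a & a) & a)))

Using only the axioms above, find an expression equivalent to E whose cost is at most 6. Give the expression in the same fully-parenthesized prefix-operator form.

step 1: and_idem (→) rewrites (a & a) into a, now (1 ^ ((a & a) | (a & a)))
step 2: or_idem (→) rewrites ((a & a) | (a & a)) into (a & a), now (1 ^ (a & a))
step 3: and_idem (→) rewrites (a & a) into a, reaching cost 6 (bound 6)

(1 ^ a)   [cost 6]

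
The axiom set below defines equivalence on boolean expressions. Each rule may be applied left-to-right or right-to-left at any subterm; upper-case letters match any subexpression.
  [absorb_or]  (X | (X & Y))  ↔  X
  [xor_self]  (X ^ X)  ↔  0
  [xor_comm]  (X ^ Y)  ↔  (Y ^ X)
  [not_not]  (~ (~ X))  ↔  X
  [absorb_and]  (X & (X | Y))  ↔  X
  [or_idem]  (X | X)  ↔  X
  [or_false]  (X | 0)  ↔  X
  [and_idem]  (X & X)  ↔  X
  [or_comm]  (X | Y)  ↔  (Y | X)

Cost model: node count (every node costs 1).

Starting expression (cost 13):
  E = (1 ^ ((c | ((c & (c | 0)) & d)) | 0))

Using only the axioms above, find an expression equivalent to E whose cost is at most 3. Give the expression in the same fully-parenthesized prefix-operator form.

(1) (c & (c | 0))  =[absorb_and →]=  c    ⊢ (1 ^ ((c | (c & d)) | 0))
(2) (c | (c & d))  =[absorb_or →]=  c    ⊢ (1 ^ (c | 0))
(3) (c | 0)  =[or_false →]=  c    ⊢ cost 3, within 3

(1 ^ c)   [cost 3]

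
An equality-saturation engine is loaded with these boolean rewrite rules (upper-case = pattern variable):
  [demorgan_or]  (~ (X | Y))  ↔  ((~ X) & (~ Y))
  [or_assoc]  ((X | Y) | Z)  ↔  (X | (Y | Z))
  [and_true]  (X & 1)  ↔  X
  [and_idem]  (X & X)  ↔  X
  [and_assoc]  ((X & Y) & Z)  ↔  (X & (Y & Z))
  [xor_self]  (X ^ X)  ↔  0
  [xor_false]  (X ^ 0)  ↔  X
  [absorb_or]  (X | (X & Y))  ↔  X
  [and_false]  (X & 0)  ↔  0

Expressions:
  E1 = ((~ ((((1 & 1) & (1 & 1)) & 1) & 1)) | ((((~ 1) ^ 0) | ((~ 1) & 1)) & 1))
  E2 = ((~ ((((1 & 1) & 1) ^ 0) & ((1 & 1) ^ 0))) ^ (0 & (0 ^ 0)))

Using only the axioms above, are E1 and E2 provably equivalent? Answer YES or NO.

step 1: and_idem (→) rewrites ((1 & 1) & (1 & 1)) into (1 & 1), now ((~ (((1 & 1) & 1) & 1)) | ((((~ 1) ^ 0) | ((~ 1) & 1)) & 1))
step 2: and_true (→) rewrites ((1 & 1) & 1) into (1 & 1), now ((~ ((1 & 1) & 1)) | ((((~ 1) ^ 0) | ((~ 1) & 1)) & 1))
step 3: xor_false (→) rewrites ((~ 1) ^ 0) into (~ 1), now ((~ ((1 & 1) & 1)) | (((~ 1) | ((~ 1) & 1)) & 1))
step 4: absorb_or (→) rewrites ((~ 1) | ((~ 1) & 1)) into (~ 1), now ((~ ((1 & 1) & 1)) | ((~ 1) & 1))
step 5: and_idem (→) rewrites (1 & 1) into 1, now ((~ (1 & 1)) | ((~ 1) & 1))
step 6: and_idem (→) rewrites (1 & 1) into 1, now ((~ 1) | ((~ 1) & 1))
step 7: absorb_or (→) rewrites ((~ 1) | ((~ 1) & 1)) into (~ 1)
step 8: xor_false (←) rewrites 1 into (1 ^ 0), now (~ (1 ^ 0))
step 9: and_true (←) rewrites (1 ^ 0) into ((1 ^ 0) & 1), now (~ ((1 ^ 0) & 1))
step 10: xor_false (←) rewrites (~ ((1 ^ 0) & 1)) into ((~ ((1 ^ 0) & 1)) ^ 0)
step 11: and_false (←) rewrites 0 into (0 & 0), now ((~ ((1 ^ 0) & 1)) ^ (0 & 0))
step 12: xor_false (←) rewrites 1 into (1 ^ 0), now ((~ ((1 ^ 0) & (1 ^ 0))) ^ (0 & 0))
step 13: xor_false (←) rewrites 0 into (0 ^ 0), now ((~ ((1 ^ 0) & (1 ^ 0))) ^ (0 & (0 ^ 0)))
step 14: and_true (←) rewrites 1 into (1 & 1), now ((~ (((1 & 1) ^ 0) & (1 ^ 0))) ^ (0 & (0 ^ 0)))
step 15: and_idem (←) rewrites 1 into (1 & 1), now ((~ (((1 & 1) ^ 0) & ((1 & 1) ^ 0))) ^ (0 & (0 ^ 0)))
step 16: and_true (←) rewrites (1 & 1) into ((1 & 1) & 1), which is E2

YES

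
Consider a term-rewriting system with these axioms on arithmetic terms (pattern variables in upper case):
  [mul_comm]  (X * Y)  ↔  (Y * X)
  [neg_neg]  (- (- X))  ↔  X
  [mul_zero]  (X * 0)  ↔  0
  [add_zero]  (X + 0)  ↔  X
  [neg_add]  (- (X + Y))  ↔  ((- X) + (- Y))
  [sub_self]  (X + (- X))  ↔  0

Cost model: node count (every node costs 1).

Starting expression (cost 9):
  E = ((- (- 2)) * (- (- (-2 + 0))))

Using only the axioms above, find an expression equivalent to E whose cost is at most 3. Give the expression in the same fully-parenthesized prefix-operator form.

(2 * -2)   [cost 3]

1. [add_zero →] (-2 + 0)  →  -2;  E = ((- (- 2)) * (- (- -2)))
2. [neg_neg →] (- (- 2))  →  2;  E = (2 * (- (- -2)))
3. [neg_neg →] (- (- -2))  →  -2;  cost 3 ≤ 3, done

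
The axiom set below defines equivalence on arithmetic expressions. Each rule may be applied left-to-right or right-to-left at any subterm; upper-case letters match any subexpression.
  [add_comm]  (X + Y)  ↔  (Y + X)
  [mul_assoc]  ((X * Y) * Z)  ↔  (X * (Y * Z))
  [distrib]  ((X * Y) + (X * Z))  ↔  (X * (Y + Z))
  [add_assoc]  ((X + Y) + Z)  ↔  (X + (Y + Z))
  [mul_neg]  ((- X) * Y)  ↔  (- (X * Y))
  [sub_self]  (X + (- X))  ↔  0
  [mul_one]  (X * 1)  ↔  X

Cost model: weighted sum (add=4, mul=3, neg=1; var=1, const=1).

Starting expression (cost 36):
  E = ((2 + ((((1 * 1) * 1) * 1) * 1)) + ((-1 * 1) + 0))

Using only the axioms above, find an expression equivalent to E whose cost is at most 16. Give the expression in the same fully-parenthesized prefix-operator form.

1. [mul_one →] (1 * 1)  →  1;  E = ((2 + (((1 * 1) * 1) * 1)) + ((-1 * 1) + 0))
2. [mul_one →] (-1 * 1)  →  -1;  E = ((2 + (((1 * 1) * 1) * 1)) + (-1 + 0))
3. [mul_one →] (1 * 1)  →  1;  E = ((2 + ((1 * 1) * 1)) + (-1 + 0))
4. [mul_one →] (1 * 1)  →  1;  E = ((2 + (1 * 1)) + (-1 + 0))
5. [mul_one →] (1 * 1)  →  1;  cost 16 ≤ 16, done

((2 + 1) + (-1 + 0))   [cost 16]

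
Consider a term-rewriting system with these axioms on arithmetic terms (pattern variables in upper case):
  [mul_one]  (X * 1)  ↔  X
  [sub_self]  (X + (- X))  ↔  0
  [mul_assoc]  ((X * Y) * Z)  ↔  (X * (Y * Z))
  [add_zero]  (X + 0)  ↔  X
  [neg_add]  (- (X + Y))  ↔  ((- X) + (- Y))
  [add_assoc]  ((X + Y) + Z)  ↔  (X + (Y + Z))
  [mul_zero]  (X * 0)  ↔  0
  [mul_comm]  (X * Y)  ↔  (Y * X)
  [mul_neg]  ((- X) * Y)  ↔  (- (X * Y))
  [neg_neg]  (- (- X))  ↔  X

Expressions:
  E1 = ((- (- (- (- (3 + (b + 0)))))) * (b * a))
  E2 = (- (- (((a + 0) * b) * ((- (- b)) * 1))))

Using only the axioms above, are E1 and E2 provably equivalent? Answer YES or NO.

The axioms are sound identities: if E1 ↔* E2 then E1 and E2 evaluate identically under any assignment.
Under a=1, b=1: E1 evaluates to 4, E2 to 1. Distinct ⇒ no rewrite sequence connects them.

NO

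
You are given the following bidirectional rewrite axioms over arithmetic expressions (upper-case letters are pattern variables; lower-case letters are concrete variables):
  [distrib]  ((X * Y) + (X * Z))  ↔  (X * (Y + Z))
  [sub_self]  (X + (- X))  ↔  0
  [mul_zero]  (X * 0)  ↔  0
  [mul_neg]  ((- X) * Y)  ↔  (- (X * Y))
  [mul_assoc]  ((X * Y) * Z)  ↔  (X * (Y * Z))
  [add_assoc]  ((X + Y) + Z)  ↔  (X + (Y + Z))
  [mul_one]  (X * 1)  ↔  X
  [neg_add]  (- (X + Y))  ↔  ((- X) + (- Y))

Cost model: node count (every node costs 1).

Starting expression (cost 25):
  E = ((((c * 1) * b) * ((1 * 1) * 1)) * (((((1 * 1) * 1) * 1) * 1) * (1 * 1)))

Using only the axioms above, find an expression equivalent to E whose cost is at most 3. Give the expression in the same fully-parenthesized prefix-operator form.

step 1: mul_one (→) rewrites (((1 * 1) * 1) * 1) into ((1 * 1) * 1), now ((((c * 1) * b) * ((1 * 1) * 1)) * ((((1 * 1) * 1) * 1) * (1 * 1)))
step 2: mul_one (→) rewrites (((1 * 1) * 1) * 1) into ((1 * 1) * 1), now ((((c * 1) * b) * ((1 * 1) * 1)) * (((1 * 1) * 1) * (1 * 1)))
step 3: mul_one (→) rewrites (1 * 1) into 1, now ((((c * 1) * b) * ((1 * 1) * 1)) * (((1 * 1) * 1) * 1))
step 4: mul_one (→) rewrites ((1 * 1) * 1) into (1 * 1), now ((((c * 1) * b) * (1 * 1)) * (((1 * 1) * 1) * 1))
step 5: mul_one (→) rewrites (1 * 1) into 1, now ((((c * 1) * b) * 1) * (((1 * 1) * 1) * 1))
step 6: mul_one (→) rewrites (1 * 1) into 1, now ((((c * 1) * b) * 1) * ((1 * 1) * 1))
step 7: mul_one (→) rewrites ((1 * 1) * 1) into (1 * 1), now ((((c * 1) * b) * 1) * (1 * 1))
step 8: mul_one (→) rewrites (1 * 1) into 1, now ((((c * 1) * b) * 1) * 1)
step 9: mul_one (→) rewrites (((c * 1) * b) * 1) into ((c * 1) * b), now (((c * 1) * b) * 1)
step 10: mul_one (→) rewrites (c * 1) into c, now ((c * b) * 1)
step 11: mul_one (→) rewrites ((c * b) * 1) into (c * b), reaching cost 3 (bound 3)

(c * b)   [cost 3]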